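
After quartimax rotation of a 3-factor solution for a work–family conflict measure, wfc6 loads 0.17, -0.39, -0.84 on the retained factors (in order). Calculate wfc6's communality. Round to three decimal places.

0.887

h² = 0.17² + (-0.39)² + (-0.84)² = 0.0289 + 0.1521 + 0.7056 = 0.8866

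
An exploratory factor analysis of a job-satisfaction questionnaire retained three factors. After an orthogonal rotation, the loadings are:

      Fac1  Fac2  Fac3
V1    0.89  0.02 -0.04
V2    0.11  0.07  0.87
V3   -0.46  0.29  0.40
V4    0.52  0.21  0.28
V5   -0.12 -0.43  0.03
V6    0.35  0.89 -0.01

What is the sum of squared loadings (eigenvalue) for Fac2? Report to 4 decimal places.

SS loadings for Fac2 = 0.02² + 0.07² + 0.29² + 0.21² + (-0.43)² + 0.89² = 0.0004 + 0.0049 + 0.0841 + 0.0441 + 0.1849 + 0.7921 = 1.1105

1.1105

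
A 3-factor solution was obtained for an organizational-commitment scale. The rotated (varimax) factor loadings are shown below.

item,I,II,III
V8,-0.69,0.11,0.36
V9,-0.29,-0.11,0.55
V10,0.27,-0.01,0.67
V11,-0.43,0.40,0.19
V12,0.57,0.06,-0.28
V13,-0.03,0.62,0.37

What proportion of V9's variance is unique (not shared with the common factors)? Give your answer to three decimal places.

0.601

h² = (-0.29)² + (-0.11)² + 0.55² = 0.0841 + 0.0121 + 0.3025 = 0.3987
Uniqueness u² = 1 − h² = 1 − 0.3987 = 0.6013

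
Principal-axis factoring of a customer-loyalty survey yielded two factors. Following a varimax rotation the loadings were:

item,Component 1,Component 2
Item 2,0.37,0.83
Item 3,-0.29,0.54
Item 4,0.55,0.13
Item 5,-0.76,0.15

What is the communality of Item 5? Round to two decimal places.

0.60

h² = (-0.76)² + 0.15² = 0.5776 + 0.0225 = 0.6001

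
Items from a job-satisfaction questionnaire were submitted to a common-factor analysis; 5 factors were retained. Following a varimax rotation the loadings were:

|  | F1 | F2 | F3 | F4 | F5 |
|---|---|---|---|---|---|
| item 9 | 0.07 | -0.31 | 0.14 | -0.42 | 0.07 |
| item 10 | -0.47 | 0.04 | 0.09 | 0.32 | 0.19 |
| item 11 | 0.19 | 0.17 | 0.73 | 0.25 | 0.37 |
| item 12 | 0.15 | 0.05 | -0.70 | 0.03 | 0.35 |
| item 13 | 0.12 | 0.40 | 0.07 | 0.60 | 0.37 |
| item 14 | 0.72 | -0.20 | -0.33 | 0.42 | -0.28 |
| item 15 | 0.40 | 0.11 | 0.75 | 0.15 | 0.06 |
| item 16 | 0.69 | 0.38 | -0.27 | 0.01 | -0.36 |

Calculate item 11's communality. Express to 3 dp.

0.797

h² = 0.19² + 0.17² + 0.73² + 0.25² + 0.37² = 0.0361 + 0.0289 + 0.5329 + 0.0625 + 0.1369 = 0.7973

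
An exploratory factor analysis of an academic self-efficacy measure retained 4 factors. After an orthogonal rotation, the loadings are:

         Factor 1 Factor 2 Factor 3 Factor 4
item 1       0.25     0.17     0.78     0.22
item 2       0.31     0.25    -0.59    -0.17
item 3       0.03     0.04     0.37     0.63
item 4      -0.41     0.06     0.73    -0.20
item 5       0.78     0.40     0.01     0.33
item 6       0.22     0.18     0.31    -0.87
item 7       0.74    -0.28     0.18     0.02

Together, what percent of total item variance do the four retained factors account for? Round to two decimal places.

71.92%

Communalities: 0.7482, 0.5356, 0.5363, 0.7446, 0.8774, 0.9338, 0.6588; Σh² = 5.0347.
Total variance with 7 standardized items is 7, so the solution explains 5.0347/7 = 0.7192 = 71.92%.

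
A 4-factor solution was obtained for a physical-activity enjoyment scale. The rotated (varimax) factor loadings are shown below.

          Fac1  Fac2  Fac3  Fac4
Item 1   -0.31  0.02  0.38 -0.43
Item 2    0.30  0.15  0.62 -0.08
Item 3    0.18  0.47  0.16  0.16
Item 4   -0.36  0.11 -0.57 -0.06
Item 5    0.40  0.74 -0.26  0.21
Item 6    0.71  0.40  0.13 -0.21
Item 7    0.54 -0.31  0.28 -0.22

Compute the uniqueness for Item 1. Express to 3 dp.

0.574

h² = (-0.31)² + 0.02² + 0.38² + (-0.43)² = 0.0961 + 0.0004 + 0.1444 + 0.1849 = 0.4258
Uniqueness u² = 1 − h² = 1 − 0.4258 = 0.5742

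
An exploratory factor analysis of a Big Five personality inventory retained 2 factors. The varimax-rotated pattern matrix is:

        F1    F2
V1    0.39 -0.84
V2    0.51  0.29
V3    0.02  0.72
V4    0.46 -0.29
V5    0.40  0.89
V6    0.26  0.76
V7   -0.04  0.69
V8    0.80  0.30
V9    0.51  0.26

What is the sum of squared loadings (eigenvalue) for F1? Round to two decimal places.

SS loadings for F1 = 0.39² + 0.51² + 0.02² + 0.46² + 0.40² + 0.26² + (-0.04)² + 0.80² + 0.51² = 0.1521 + 0.2601 + 0.0004 + 0.2116 + 0.1600 + 0.0676 + 0.0016 + 0.6400 + 0.2601 = 1.7535

1.75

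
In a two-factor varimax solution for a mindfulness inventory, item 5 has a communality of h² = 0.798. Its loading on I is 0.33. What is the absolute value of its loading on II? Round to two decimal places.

Under orthogonal rotation h² = Σλ², so λ_II² = h² − (0.1089) = 0.798 − 0.1089 = 0.6891.
|λ| = √0.6891 = 0.8301.

0.83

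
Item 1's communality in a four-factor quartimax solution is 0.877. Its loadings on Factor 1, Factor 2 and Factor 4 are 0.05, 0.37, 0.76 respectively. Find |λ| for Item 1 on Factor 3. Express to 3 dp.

0.400

Under orthogonal rotation h² = Σλ², so λ_Factor 3² = h² − (0.7170) = 0.877 − 0.7170 = 0.1600.
|λ| = √0.1600 = 0.4000.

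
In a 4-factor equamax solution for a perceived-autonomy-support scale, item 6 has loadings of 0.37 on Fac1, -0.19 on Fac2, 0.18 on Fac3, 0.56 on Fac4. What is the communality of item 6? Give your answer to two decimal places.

0.52

h² = 0.37² + (-0.19)² + 0.18² + 0.56² = 0.1369 + 0.0361 + 0.0324 + 0.3136 = 0.5190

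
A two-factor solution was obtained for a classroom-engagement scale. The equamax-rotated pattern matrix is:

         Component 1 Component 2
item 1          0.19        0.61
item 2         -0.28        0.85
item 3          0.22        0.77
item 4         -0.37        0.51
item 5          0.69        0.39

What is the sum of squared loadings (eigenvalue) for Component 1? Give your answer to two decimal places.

0.78

SS loadings for Component 1 = 0.19² + (-0.28)² + 0.22² + (-0.37)² + 0.69² = 0.0361 + 0.0784 + 0.0484 + 0.1369 + 0.4761 = 0.7759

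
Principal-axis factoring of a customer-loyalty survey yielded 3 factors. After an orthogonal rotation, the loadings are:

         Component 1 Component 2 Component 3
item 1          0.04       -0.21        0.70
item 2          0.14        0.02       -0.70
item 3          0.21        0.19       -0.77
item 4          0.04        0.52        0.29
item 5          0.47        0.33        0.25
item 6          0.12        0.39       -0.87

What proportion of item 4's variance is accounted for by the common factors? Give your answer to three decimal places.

0.356

h² = 0.04² + 0.52² + 0.29² = 0.0016 + 0.2704 + 0.0841 = 0.3561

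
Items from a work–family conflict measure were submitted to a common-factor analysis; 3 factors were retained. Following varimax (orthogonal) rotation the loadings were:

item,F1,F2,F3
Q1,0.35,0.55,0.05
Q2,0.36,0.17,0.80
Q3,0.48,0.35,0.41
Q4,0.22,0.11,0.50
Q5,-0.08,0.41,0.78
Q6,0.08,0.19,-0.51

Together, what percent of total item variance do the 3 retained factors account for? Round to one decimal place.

52.4%

Communalities: 0.4275, 0.7985, 0.5210, 0.3105, 0.7829, 0.3026; Σh² = 3.1430.
Total variance with 6 standardized items is 6, so the solution explains 3.1430/6 = 0.5238 = 52.38%.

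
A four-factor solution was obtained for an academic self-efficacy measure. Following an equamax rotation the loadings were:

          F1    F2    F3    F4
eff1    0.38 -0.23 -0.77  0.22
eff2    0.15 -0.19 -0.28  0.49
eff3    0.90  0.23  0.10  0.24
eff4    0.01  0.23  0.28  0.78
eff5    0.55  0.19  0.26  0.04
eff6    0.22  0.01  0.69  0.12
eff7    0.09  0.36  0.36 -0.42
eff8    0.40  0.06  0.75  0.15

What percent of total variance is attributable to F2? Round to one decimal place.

SS loadings for F2 = (-0.23)² + (-0.19)² + 0.23² + 0.23² + 0.19² + 0.01² + 0.36² + 0.06² = 0.3642
With 8 standardized items, total variance = 8. Proportion = 0.3642/8 = 0.0455 → 4.55%.

4.6%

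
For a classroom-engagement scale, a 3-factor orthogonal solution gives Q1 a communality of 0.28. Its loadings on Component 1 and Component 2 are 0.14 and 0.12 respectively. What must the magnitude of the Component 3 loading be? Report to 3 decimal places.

0.496

Under orthogonal rotation h² = Σλ², so λ_Component 3² = h² − (0.0340) = 0.28 − 0.0340 = 0.2460.
|λ| = √0.2460 = 0.4960.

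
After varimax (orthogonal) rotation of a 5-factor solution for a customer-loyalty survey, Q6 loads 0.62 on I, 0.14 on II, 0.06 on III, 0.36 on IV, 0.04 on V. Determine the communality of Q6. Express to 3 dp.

h² = 0.62² + 0.14² + 0.06² + 0.36² + 0.04² = 0.3844 + 0.0196 + 0.0036 + 0.1296 + 0.0016 = 0.5388

0.539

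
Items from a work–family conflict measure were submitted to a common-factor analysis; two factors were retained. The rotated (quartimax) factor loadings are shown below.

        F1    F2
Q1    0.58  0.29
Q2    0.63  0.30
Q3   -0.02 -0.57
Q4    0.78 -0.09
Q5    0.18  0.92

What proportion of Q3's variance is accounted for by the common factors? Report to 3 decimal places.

h² = (-0.02)² + (-0.57)² = 0.0004 + 0.3249 = 0.3253

0.325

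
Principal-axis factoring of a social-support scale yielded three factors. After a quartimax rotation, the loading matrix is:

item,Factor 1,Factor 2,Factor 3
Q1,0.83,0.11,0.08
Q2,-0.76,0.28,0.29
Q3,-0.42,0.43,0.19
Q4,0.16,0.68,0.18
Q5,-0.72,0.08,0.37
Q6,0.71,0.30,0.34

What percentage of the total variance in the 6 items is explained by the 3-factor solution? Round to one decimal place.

Communalities: 0.7074, 0.7401, 0.3974, 0.5204, 0.6617, 0.7097; Σh² = 3.7367.
Total variance with 6 standardized items is 6, so the solution explains 3.7367/6 = 0.6228 = 62.28%.

62.3%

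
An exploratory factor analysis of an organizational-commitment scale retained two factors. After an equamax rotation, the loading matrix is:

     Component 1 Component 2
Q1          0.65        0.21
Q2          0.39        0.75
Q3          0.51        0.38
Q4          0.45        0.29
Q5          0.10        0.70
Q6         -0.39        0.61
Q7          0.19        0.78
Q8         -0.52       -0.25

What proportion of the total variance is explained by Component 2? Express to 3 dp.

SS loadings for Component 2 = 0.21² + 0.75² + 0.38² + 0.29² + 0.70² + 0.61² + 0.78² + (-0.25)² = 2.3681
Proportion of variance = 2.3681 / 8 = 0.2960.

0.296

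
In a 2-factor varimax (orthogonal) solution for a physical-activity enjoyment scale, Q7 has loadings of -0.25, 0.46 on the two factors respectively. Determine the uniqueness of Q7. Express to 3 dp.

h² = (-0.25)² + 0.46² = 0.0625 + 0.2116 = 0.2741
Uniqueness u² = 1 − h² = 1 − 0.2741 = 0.7259

0.726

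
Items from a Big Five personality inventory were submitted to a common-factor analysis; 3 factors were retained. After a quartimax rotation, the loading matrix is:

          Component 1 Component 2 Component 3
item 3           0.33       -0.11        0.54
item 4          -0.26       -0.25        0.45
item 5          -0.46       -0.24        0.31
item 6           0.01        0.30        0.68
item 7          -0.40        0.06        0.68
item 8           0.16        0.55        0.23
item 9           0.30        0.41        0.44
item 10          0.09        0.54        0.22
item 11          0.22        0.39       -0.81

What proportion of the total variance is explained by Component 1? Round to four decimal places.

0.0800

SS loadings for Component 1 = 0.33² + (-0.26)² + (-0.46)² + 0.01² + (-0.40)² + 0.16² + 0.30² + 0.09² + 0.22² = 0.7203
Proportion of variance = 0.7203 / 9 = 0.0800.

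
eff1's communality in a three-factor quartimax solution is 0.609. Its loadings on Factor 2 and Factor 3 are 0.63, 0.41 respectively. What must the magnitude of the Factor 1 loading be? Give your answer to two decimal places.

Under orthogonal rotation h² = Σλ², so λ_Factor 1² = h² − (0.5650) = 0.609 − 0.5650 = 0.0440.
|λ| = √0.0440 = 0.2098.

0.21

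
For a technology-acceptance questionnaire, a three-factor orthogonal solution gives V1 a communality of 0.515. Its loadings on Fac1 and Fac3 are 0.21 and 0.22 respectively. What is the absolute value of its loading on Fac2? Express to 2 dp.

Under orthogonal rotation h² = Σλ², so λ_Fac2² = h² − (0.0925) = 0.515 − 0.0925 = 0.4225.
|λ| = √0.4225 = 0.6500.

0.65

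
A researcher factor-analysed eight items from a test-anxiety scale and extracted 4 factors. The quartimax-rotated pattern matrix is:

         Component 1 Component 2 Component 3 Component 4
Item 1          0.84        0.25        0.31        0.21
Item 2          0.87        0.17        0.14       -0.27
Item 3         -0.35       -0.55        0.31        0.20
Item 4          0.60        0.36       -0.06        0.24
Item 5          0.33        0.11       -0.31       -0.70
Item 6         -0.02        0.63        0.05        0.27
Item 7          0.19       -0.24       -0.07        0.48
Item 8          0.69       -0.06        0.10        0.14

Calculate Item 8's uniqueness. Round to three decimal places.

h² = 0.69² + (-0.06)² + 0.10² + 0.14² = 0.4761 + 0.0036 + 0.0100 + 0.0196 = 0.5093
Uniqueness u² = 1 − h² = 1 − 0.5093 = 0.4907

0.491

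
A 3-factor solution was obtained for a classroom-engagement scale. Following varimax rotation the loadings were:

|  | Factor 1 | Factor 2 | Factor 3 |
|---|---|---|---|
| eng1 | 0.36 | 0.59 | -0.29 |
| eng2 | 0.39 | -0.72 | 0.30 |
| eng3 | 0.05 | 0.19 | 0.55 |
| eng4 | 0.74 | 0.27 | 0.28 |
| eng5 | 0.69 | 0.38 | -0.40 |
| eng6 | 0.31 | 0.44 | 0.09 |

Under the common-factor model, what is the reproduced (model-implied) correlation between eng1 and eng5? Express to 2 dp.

0.59

r̂ = Σ λ_i·λ_j across factors = (0.36)(0.69) + (0.59)(0.38) + (-0.29)(-0.40)
  = +0.2484 +0.2242 +0.1160 = 0.5886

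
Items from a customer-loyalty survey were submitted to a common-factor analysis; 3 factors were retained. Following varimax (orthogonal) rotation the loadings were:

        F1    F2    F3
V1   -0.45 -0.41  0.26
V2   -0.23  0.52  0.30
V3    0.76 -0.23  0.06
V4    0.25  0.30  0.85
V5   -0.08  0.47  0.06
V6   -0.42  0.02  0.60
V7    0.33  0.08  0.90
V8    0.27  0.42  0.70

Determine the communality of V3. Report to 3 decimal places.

0.634

h² = 0.76² + (-0.23)² + 0.06² = 0.5776 + 0.0529 + 0.0036 = 0.6341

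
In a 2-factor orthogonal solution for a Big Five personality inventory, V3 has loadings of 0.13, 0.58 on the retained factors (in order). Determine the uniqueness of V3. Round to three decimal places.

h² = 0.13² + 0.58² = 0.0169 + 0.3364 = 0.3533
Uniqueness u² = 1 − h² = 1 − 0.3533 = 0.6467

0.647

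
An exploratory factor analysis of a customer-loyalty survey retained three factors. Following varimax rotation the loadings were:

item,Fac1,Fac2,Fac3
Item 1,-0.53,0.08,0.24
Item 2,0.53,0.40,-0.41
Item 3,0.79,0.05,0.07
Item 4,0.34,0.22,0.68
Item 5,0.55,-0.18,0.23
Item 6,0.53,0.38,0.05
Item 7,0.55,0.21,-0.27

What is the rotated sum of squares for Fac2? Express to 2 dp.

0.44

SS loadings for Fac2 = 0.08² + 0.40² + 0.05² + 0.22² + (-0.18)² + 0.38² + 0.21² = 0.0064 + 0.1600 + 0.0025 + 0.0484 + 0.0324 + 0.1444 + 0.0441 = 0.4382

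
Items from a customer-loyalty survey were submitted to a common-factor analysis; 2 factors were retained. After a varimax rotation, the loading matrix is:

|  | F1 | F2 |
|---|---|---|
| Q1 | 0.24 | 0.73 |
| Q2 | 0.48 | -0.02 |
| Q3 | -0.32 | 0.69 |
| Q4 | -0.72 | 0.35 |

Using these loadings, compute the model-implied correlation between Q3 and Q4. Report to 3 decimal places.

0.472

r̂ = Σ λ_i·λ_j across factors = (-0.32)(-0.72) + (0.69)(0.35)
  = +0.2304 +0.2415 = 0.4719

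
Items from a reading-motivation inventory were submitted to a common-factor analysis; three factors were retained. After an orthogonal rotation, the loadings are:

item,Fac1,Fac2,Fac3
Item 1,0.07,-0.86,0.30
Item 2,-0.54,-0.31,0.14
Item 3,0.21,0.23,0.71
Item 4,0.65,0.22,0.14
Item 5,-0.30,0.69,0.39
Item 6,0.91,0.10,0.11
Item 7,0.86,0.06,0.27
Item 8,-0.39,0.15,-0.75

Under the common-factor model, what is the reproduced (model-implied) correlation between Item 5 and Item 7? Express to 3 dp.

r̂ = Σ λ_i·λ_j across factors = (-0.30)(0.86) + (0.69)(0.06) + (0.39)(0.27)
  = -0.2580 +0.0414 +0.1053 = -0.1113

-0.111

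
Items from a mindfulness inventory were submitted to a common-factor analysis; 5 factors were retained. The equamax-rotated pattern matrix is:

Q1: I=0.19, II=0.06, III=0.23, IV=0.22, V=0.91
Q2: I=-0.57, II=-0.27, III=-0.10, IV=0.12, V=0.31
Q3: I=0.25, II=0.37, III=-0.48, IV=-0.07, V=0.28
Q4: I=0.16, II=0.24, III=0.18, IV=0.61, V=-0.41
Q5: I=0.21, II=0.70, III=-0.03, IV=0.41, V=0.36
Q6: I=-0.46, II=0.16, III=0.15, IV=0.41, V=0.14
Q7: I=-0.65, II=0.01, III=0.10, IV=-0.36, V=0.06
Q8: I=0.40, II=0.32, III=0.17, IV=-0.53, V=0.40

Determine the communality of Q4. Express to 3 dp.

0.656

h² = 0.16² + 0.24² + 0.18² + 0.61² + (-0.41)² = 0.0256 + 0.0576 + 0.0324 + 0.3721 + 0.1681 = 0.6558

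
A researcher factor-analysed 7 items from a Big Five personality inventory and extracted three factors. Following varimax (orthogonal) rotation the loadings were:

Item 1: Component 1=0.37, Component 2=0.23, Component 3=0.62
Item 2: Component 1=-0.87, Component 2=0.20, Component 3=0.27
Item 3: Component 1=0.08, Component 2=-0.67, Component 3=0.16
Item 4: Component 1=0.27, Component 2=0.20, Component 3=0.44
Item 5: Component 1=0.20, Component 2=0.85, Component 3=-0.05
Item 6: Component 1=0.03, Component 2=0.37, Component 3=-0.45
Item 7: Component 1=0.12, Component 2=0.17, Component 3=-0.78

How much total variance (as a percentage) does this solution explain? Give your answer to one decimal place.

57.0%

SS loadings by factor: 1.0284, 1.4701, 1.4899; total = 3.9884.
Total variance with 7 standardized items is 7, so the solution explains 3.9884/7 = 0.5698 = 56.98%.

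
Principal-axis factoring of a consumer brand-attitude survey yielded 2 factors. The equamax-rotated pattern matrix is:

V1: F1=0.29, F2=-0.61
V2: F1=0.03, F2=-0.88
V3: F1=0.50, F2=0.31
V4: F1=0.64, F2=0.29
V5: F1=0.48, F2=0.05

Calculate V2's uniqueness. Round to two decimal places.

h² = 0.03² + (-0.88)² = 0.0009 + 0.7744 = 0.7753
Uniqueness u² = 1 − h² = 1 − 0.7753 = 0.2247

0.22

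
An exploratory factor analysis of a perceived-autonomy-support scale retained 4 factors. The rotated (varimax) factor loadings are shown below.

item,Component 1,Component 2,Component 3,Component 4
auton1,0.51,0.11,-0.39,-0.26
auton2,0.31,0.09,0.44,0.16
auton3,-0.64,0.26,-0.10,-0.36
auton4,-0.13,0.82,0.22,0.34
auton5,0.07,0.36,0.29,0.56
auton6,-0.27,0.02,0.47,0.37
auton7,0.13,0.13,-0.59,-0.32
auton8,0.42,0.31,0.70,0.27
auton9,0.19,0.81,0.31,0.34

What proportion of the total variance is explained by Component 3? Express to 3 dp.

0.183

SS loadings for Component 3 = (-0.39)² + 0.44² + (-0.10)² + 0.22² + 0.29² + 0.47² + (-0.59)² + 0.70² + 0.31² = 1.6433
Proportion of variance = 1.6433 / 9 = 0.1826.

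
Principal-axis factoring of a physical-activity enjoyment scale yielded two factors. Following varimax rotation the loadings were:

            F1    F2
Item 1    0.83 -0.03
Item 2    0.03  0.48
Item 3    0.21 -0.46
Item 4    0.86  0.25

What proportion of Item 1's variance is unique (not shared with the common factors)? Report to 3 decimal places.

0.310

h² = 0.83² + (-0.03)² = 0.6889 + 0.0009 = 0.6898
Uniqueness u² = 1 − h² = 1 − 0.6898 = 0.3102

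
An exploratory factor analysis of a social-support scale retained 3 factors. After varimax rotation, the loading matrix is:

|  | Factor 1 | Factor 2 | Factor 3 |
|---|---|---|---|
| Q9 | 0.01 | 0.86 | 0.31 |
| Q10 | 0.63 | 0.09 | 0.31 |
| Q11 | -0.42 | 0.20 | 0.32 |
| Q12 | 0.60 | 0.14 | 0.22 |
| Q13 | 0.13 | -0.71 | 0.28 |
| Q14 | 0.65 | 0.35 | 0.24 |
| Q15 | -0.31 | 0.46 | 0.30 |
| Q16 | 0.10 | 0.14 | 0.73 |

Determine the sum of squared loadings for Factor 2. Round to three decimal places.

1.665

SS loadings for Factor 2 = 0.86² + 0.09² + 0.20² + 0.14² + (-0.71)² + 0.35² + 0.46² + 0.14² = 0.7396 + 0.0081 + 0.0400 + 0.0196 + 0.5041 + 0.1225 + 0.2116 + 0.0196 = 1.6651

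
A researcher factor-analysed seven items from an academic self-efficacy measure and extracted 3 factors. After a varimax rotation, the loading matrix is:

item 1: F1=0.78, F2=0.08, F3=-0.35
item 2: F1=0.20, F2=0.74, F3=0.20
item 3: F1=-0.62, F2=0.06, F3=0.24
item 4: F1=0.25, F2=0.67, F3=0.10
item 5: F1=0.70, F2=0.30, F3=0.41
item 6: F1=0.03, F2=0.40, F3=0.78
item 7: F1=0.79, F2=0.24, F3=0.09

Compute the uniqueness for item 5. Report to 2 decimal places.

0.25

h² = 0.70² + 0.30² + 0.41² = 0.4900 + 0.0900 + 0.1681 = 0.7481
Uniqueness u² = 1 − h² = 1 − 0.7481 = 0.2519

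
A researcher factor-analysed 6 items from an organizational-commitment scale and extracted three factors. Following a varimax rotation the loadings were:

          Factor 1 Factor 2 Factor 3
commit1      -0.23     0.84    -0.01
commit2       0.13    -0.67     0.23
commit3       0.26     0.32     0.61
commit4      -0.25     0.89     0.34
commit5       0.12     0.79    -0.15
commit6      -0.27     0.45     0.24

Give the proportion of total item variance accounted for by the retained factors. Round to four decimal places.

Communalities: 0.7586, 0.5187, 0.5421, 0.9702, 0.6610, 0.3330; Σh² = 3.7836.
Total variance with 6 standardized items is 6, so the solution explains 3.7836/6 = 0.6306.

0.6306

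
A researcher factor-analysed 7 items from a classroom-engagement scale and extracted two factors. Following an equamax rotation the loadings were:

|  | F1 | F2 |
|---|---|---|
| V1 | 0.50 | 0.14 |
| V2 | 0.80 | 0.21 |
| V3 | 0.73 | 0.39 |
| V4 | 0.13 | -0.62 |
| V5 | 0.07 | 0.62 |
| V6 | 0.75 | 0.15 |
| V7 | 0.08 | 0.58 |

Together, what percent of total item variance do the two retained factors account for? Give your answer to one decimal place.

Communalities: 0.2696, 0.6841, 0.6850, 0.4013, 0.3893, 0.5850, 0.3428; Σh² = 3.3571.
Total variance with 7 standardized items is 7, so the solution explains 3.3571/7 = 0.4796 = 47.96%.

48.0%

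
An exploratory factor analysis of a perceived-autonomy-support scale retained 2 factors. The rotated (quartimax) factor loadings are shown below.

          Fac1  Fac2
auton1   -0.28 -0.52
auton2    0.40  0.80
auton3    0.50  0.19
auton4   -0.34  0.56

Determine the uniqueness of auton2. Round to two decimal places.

h² = 0.40² + 0.80² = 0.1600 + 0.6400 = 0.8000
Uniqueness u² = 1 − h² = 1 − 0.8000 = 0.2000

0.20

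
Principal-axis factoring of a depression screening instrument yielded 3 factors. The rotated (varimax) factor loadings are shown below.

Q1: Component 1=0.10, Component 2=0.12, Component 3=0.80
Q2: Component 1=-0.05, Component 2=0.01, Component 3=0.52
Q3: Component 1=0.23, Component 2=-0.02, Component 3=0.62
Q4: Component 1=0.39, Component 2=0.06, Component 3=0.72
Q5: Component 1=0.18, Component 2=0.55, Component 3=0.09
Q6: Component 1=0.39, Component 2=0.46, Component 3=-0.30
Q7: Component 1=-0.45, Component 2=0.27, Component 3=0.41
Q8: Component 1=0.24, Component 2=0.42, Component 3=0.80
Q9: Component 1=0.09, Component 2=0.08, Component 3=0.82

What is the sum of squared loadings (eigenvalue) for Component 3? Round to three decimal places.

SS loadings for Component 3 = 0.80² + 0.52² + 0.62² + 0.72² + 0.09² + (-0.30)² + 0.41² + 0.80² + 0.82² = 0.6400 + 0.2704 + 0.3844 + 0.5184 + 0.0081 + 0.0900 + 0.1681 + 0.6400 + 0.6724 = 3.3918

3.392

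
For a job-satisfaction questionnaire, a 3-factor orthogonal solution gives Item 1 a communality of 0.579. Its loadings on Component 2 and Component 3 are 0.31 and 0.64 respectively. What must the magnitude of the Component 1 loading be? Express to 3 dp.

0.271

Under orthogonal rotation h² = Σλ², so λ_Component 1² = h² − (0.5057) = 0.579 − 0.5057 = 0.0733.
|λ| = √0.0733 = 0.2707.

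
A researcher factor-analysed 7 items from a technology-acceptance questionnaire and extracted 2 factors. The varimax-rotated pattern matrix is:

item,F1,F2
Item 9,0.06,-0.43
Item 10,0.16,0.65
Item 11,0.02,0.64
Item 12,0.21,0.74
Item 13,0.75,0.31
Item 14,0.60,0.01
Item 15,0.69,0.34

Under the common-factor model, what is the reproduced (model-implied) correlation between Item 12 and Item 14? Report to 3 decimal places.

r̂ = Σ λ_i·λ_j across factors = (0.21)(0.60) + (0.74)(0.01)
  = +0.1260 +0.0074 = 0.1334

0.133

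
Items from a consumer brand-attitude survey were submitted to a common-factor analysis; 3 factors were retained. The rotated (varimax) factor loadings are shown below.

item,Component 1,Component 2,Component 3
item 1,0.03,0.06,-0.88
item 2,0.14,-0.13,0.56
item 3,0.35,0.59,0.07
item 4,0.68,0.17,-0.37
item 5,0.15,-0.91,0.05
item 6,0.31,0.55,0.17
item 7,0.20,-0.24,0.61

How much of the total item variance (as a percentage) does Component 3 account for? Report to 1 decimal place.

SS loadings for Component 3 = (-0.88)² + 0.56² + 0.07² + (-0.37)² + 0.05² + 0.17² + 0.61² = 1.6333
With 7 standardized items, total variance = 7. Proportion = 1.6333/7 = 0.2333 → 23.33%.

23.3%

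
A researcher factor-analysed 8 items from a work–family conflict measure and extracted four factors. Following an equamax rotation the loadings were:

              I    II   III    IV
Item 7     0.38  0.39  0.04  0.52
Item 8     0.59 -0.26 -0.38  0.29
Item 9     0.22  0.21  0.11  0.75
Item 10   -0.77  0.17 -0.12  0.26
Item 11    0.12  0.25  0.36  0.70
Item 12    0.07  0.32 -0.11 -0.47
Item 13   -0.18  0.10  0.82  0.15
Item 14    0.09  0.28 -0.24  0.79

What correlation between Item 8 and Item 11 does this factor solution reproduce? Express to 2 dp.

r̂ = Σ λ_i·λ_j across factors = (0.59)(0.12) + (-0.26)(0.25) + (-0.38)(0.36) + (0.29)(0.70)
  = +0.0708 -0.0650 -0.1368 +0.2030 = 0.0720

0.07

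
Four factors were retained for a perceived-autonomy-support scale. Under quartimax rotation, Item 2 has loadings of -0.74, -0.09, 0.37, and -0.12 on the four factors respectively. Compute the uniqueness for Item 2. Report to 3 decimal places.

h² = (-0.74)² + (-0.09)² + 0.37² + (-0.12)² = 0.5476 + 0.0081 + 0.1369 + 0.0144 = 0.7070
Uniqueness u² = 1 − h² = 1 − 0.7070 = 0.2930

0.293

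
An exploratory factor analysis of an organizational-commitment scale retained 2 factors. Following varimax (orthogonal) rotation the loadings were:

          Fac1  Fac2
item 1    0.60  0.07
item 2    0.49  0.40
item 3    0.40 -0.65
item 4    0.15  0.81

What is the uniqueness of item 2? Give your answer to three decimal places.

0.600

h² = 0.49² + 0.40² = 0.2401 + 0.1600 = 0.4001
Uniqueness u² = 1 − h² = 1 − 0.4001 = 0.5999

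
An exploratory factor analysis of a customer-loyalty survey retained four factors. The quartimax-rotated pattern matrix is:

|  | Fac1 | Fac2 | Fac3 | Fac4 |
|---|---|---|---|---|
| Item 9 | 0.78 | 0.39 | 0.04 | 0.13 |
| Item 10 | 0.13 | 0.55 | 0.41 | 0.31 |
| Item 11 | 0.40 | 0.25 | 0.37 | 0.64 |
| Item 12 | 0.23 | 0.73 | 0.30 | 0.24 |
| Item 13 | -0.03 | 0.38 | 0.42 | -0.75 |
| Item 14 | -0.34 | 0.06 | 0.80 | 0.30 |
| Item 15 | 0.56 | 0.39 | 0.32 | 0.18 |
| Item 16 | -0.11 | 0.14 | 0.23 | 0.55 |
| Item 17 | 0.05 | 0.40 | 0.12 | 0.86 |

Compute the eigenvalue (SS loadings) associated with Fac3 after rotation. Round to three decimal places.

1.383

SS loadings for Fac3 = 0.04² + 0.41² + 0.37² + 0.30² + 0.42² + 0.80² + 0.32² + 0.23² + 0.12² = 0.0016 + 0.1681 + 0.1369 + 0.0900 + 0.1764 + 0.6400 + 0.1024 + 0.0529 + 0.0144 = 1.3827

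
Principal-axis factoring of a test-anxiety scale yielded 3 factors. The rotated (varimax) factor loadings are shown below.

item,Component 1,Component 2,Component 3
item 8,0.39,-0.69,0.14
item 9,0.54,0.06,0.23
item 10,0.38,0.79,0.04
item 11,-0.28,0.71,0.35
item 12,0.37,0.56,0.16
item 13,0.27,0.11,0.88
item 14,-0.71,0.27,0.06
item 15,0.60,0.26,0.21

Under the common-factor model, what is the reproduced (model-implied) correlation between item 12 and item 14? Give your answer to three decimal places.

-0.102

r̂ = Σ λ_i·λ_j across factors = (0.37)(-0.71) + (0.56)(0.27) + (0.16)(0.06)
  = -0.2627 +0.1512 +0.0096 = -0.1019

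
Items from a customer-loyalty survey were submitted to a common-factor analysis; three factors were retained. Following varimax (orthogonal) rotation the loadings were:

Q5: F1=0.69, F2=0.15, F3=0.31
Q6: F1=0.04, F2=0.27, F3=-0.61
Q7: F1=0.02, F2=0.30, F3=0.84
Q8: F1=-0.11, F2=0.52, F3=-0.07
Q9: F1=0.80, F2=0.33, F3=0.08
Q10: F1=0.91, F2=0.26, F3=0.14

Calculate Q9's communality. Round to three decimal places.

0.755

h² = 0.80² + 0.33² + 0.08² = 0.6400 + 0.1089 + 0.0064 = 0.7553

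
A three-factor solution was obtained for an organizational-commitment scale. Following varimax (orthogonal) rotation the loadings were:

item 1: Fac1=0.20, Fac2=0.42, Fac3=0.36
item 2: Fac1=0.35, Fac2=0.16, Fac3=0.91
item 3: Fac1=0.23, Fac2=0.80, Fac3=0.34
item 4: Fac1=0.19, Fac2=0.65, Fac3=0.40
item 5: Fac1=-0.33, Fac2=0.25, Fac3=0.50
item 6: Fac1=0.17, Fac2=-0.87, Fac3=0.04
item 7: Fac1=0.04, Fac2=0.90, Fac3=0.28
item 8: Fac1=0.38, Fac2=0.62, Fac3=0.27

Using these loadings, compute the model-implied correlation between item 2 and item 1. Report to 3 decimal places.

0.465

r̂ = Σ λ_i·λ_j across factors = (0.35)(0.20) + (0.16)(0.42) + (0.91)(0.36)
  = +0.0700 +0.0672 +0.3276 = 0.4648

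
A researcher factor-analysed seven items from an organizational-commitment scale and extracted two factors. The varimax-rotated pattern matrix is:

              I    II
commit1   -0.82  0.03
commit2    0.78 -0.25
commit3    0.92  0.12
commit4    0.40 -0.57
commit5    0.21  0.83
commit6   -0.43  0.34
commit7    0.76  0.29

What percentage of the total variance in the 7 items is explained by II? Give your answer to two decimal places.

SS loadings for II = 0.03² + (-0.25)² + 0.12² + (-0.57)² + 0.83² + 0.34² + 0.29² = 1.2913
With 7 standardized items, total variance = 7. Proportion = 1.2913/7 = 0.1845 → 18.45%.

18.45%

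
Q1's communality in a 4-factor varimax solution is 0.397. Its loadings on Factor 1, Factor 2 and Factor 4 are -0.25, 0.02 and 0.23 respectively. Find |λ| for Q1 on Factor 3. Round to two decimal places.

0.53

Under orthogonal rotation h² = Σλ², so λ_Factor 3² = h² − (0.1158) = 0.397 − 0.1158 = 0.2812.
|λ| = √0.2812 = 0.5303.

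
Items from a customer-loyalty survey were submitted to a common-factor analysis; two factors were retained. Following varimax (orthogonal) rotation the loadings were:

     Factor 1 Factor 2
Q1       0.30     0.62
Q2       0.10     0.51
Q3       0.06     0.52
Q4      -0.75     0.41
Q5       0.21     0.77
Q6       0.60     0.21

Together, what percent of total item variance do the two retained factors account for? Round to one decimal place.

SS loadings by factor: 1.0702, 1.7200; total = 2.7902.
Total variance with 6 standardized items is 6, so the solution explains 2.7902/6 = 0.4650 = 46.50%.

46.5%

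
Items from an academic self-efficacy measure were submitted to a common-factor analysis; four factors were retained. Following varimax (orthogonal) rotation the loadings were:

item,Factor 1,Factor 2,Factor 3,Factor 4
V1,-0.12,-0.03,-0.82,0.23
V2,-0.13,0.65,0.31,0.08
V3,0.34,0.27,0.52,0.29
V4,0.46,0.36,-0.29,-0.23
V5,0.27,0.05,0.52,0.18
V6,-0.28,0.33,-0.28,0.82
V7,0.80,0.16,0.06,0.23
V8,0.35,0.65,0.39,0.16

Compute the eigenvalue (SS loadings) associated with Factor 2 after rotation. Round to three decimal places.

1.185

SS loadings for Factor 2 = (-0.03)² + 0.65² + 0.27² + 0.36² + 0.05² + 0.33² + 0.16² + 0.65² = 0.0009 + 0.4225 + 0.0729 + 0.1296 + 0.0025 + 0.1089 + 0.0256 + 0.4225 = 1.1854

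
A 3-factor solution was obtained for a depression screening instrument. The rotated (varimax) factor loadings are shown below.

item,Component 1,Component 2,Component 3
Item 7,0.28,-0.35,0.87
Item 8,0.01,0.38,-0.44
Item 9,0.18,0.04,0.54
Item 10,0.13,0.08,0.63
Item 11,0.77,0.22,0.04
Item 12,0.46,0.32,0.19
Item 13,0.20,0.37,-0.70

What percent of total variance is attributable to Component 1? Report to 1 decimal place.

SS loadings for Component 1 = 0.28² + 0.01² + 0.18² + 0.13² + 0.77² + 0.46² + 0.20² = 0.9723
With 7 standardized items, total variance = 7. Proportion = 0.9723/7 = 0.1389 → 13.89%.

13.9%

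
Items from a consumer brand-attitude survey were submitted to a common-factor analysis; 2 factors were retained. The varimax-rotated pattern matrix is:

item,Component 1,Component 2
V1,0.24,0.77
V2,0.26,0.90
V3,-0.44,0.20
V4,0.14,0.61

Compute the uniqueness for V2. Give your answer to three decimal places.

h² = 0.26² + 0.90² = 0.0676 + 0.8100 = 0.8776
Uniqueness u² = 1 − h² = 1 − 0.8776 = 0.1224

0.122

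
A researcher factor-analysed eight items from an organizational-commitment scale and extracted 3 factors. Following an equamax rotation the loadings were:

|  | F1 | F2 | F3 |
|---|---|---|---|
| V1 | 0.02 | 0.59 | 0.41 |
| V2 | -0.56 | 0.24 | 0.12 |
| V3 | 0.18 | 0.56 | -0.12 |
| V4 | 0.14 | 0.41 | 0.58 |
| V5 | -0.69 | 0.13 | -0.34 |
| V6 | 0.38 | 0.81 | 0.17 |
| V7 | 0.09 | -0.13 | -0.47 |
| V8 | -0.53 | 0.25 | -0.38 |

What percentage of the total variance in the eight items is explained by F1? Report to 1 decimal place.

15.9%

SS loadings for F1 = 0.02² + (-0.56)² + 0.18² + 0.14² + (-0.69)² + 0.38² + 0.09² + (-0.53)² = 1.2755
With 8 standardized items, total variance = 8. Proportion = 1.2755/8 = 0.1594 → 15.94%.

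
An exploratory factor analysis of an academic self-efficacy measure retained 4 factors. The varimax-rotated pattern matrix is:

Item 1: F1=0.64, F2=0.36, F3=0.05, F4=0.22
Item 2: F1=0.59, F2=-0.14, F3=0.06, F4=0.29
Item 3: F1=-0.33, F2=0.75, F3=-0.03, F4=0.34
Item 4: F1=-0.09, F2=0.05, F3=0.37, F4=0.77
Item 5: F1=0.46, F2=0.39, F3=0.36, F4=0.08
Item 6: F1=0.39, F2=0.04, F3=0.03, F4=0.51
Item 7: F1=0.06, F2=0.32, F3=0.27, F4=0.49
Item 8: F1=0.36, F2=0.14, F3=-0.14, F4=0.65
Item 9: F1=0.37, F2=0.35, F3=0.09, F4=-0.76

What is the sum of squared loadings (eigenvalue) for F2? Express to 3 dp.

1.112

SS loadings for F2 = 0.36² + (-0.14)² + 0.75² + 0.05² + 0.39² + 0.04² + 0.32² + 0.14² + 0.35² = 0.1296 + 0.0196 + 0.5625 + 0.0025 + 0.1521 + 0.0016 + 0.1024 + 0.0196 + 0.1225 = 1.1124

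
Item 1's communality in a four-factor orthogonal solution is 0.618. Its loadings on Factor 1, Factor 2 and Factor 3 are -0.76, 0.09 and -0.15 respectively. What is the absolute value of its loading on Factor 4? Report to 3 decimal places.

Under orthogonal rotation h² = Σλ², so λ_Factor 4² = h² − (0.6082) = 0.618 − 0.6082 = 0.0098.
|λ| = √0.0098 = 0.0990.

0.099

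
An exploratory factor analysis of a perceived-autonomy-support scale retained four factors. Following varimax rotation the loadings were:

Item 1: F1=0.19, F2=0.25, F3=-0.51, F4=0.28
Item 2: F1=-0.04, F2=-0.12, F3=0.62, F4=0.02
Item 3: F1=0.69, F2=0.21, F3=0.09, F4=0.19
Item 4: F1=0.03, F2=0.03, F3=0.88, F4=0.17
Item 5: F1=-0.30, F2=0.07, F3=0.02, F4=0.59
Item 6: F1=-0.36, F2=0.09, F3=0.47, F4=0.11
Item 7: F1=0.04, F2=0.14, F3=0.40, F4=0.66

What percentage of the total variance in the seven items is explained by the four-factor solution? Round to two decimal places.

SS loadings by factor: 0.7359, 0.1545, 1.8083, 0.9396; total = 3.6383.
Total variance with 7 standardized items is 7, so the solution explains 3.6383/7 = 0.5198 = 51.98%.

51.98%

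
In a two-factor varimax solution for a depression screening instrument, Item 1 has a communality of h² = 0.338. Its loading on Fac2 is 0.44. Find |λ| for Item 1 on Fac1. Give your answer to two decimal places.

0.38

Under orthogonal rotation h² = Σλ², so λ_Fac1² = h² − (0.1936) = 0.338 − 0.1936 = 0.1444.
|λ| = √0.1444 = 0.3800.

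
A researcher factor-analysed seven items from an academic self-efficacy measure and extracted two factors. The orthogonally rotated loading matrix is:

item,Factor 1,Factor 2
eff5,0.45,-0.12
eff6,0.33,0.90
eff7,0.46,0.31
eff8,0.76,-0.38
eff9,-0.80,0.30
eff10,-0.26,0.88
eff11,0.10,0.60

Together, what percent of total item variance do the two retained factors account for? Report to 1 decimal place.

Communalities: 0.2169, 0.9189, 0.3077, 0.7220, 0.7300, 0.8420, 0.3700; Σh² = 4.1075.
Total variance with 7 standardized items is 7, so the solution explains 4.1075/7 = 0.5868 = 58.68%.

58.7%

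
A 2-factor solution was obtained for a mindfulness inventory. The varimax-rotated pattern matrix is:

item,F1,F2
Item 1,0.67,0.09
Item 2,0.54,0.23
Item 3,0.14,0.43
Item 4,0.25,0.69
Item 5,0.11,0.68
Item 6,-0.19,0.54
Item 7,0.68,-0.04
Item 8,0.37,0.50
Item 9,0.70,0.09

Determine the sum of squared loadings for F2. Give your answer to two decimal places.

SS loadings for F2 = 0.09² + 0.23² + 0.43² + 0.69² + 0.68² + 0.54² + (-0.04)² + 0.50² + 0.09² = 0.0081 + 0.0529 + 0.1849 + 0.4761 + 0.4624 + 0.2916 + 0.0016 + 0.2500 + 0.0081 = 1.7357

1.74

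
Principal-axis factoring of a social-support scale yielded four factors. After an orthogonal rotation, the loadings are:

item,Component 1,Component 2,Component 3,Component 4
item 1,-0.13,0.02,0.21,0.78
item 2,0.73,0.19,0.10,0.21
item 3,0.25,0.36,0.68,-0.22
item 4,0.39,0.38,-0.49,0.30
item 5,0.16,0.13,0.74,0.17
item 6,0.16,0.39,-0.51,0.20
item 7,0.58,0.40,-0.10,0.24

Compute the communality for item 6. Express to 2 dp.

0.48

h² = 0.16² + 0.39² + (-0.51)² + 0.20² = 0.0256 + 0.1521 + 0.2601 + 0.0400 = 0.4778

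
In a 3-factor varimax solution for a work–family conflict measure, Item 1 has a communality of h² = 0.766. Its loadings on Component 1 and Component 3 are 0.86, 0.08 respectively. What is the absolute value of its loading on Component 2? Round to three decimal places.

Under orthogonal rotation h² = Σλ², so λ_Component 2² = h² − (0.7460) = 0.766 − 0.7460 = 0.0200.
|λ| = √0.0200 = 0.1414.

0.141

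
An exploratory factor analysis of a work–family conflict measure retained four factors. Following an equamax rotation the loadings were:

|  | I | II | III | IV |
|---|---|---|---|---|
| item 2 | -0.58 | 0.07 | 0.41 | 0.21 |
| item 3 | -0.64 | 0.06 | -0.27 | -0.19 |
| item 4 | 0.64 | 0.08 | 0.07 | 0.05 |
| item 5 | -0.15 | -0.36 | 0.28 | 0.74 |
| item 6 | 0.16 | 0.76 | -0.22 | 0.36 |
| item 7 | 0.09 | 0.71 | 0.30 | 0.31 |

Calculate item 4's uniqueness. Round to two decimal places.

h² = 0.64² + 0.08² + 0.07² + 0.05² = 0.4096 + 0.0064 + 0.0049 + 0.0025 = 0.4234
Uniqueness u² = 1 − h² = 1 − 0.4234 = 0.5766

0.58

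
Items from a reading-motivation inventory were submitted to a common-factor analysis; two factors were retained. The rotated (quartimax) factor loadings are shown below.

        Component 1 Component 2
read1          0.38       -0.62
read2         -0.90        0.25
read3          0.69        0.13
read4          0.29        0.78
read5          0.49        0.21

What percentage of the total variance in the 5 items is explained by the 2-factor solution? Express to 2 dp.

57.42%

Communalities: 0.5288, 0.8725, 0.4930, 0.6925, 0.2842; Σh² = 2.8710.
Total variance with 5 standardized items is 5, so the solution explains 2.8710/5 = 0.5742 = 57.42%.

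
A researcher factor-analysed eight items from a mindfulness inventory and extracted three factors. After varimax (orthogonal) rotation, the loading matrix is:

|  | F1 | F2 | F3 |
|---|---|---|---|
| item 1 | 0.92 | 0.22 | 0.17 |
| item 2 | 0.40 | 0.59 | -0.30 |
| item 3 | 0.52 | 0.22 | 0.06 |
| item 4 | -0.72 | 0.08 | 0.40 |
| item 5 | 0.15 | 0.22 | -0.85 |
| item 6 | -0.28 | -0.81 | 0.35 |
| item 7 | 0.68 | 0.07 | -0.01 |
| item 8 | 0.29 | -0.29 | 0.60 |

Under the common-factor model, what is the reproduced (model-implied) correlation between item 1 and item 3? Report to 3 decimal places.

0.537

r̂ = Σ λ_i·λ_j across factors = (0.92)(0.52) + (0.22)(0.22) + (0.17)(0.06)
  = +0.4784 +0.0484 +0.0102 = 0.5370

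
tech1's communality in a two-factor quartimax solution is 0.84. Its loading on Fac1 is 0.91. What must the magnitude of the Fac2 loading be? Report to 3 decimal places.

Under orthogonal rotation h² = Σλ², so λ_Fac2² = h² − (0.8281) = 0.84 − 0.8281 = 0.0119.
|λ| = √0.0119 = 0.1091.

0.109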